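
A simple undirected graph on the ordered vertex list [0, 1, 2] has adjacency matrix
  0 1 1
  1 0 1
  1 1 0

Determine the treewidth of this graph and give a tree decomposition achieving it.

A single bag containing all 3 vertices is trivially a valid decomposition of width 2. On the other hand G contains the 3-clique {0, 1, 2}. A clique must lie in a single bag of any decomposition, so no decomposition can have width below 2. Combining the bounds, tw(G) = 2.

Treewidth 2.
One optimal decomposition is:
Bags: B1 = {0, 1, 2}
Tree: (single bag)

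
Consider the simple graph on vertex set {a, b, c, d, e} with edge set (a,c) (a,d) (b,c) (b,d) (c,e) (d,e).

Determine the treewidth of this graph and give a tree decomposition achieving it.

Treewidth 2.
One such decomposition:
Bags: B1 = {b, c, d}  B2 = {c, d, e}  B3 = {a, c, d}
Tree: B1–B2, B2–B3

The largest bag has 3 vertices, giving width 2; this decomposition certifies tw(G) ≤ 2. For the lower bound, G contains the cycle c–b–d–e–c, so G is not a forest; only forests have treewidth ≤ 1, hence tw(G) ≥ 2. The upper and lower bounds meet at 2, so that is the treewidth.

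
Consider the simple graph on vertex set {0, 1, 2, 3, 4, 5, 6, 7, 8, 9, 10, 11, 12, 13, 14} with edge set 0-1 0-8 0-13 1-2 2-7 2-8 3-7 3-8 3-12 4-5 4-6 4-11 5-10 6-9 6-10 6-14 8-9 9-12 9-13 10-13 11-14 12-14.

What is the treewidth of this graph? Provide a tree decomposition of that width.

Treewidth 3.
One optimal decomposition is:
Bags: B1 = {0, 1, 2, 7}  B2 = {0, 2, 7, 8}  B3 = {0, 3, 7, 8}  B4 = {0, 3, 8, 13}  B5 = {3, 8, 9, 13}  B6 = {3, 9, 12, 13}  B7 = {9, 10, 12, 13}  B8 = {6, 9, 10, 12}  B9 = {6, 10, 12, 14}  B10 = {5, 6, 10, 14}  B11 = {4, 5, 6, 14}  B12 = {4, 5, 11, 14}
Tree: B1–B2, B2–B3, B3–B4, B4–B5, B5–B6, B6–B7, B7–B8, B8–B9, B9–B10, B10–B11, B11–B12

The largest bag has 4 vertices, giving width 3; this decomposition certifies tw(G) ≤ 3. For the lower bound: the 4 vertex sets {1,2,7}, {0}, {8}, {3,9,12,13} are disjoint, each induces a connected subgraph, and every pair is joined by at least one edge of G. Contracting each set to a single vertex therefore yields K_{4} as a minor, and since treewidth is minor-monotone, tw(G) ≥ tw(K_{4}) = 3. The upper and lower bounds meet at 3, so that is the treewidth.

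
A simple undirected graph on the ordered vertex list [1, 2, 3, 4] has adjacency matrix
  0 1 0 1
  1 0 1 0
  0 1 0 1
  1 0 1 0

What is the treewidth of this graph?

A width-2 tree decomposition is:
Bags: B1 = {1, 3, 4}  B2 = {1, 2, 3}
Tree: B1–B2
The largest bag has 3 vertices, giving width 2; this decomposition certifies tw(G) ≤ 2. The edges 3–4–1–2–3 form a cycle, so G is not a tree and its treewidth is at least 2. The upper and lower bounds meet at 2, so that is the treewidth.

2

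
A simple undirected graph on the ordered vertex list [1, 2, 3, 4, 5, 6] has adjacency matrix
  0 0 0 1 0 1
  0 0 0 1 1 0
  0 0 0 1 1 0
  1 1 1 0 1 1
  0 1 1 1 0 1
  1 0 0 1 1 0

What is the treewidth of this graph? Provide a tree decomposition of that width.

Treewidth 2.
One optimal decomposition is:
Bags: B1 = {4, 5, 6}  B2 = {3, 4, 5}  B3 = {1, 4, 6}  B4 = {2, 4, 5}
Tree: B1–B2, B1–B3, B2–B4

Each bag holds 3 vertices, so the decomposition has width 2, which upper-bounds the treewidth. Conversely, {1, 4, 6} is a clique of size 3, and the vertices of any clique must share a bag in every tree decomposition; so some bag has ≥ 3 vertices and tw(G) ≥ 2. Hence tw(G) = 2 exactly.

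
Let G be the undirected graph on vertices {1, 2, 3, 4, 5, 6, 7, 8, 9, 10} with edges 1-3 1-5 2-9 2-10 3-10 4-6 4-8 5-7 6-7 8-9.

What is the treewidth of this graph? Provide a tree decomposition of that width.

Treewidth 2.
One such decomposition:
Bags: B1 = {2, 9, 10}  B2 = {3, 9, 10}  B3 = {1, 3, 9}  B4 = {1, 5, 9}  B5 = {5, 7, 9}  B6 = {6, 7, 9}  B7 = {4, 6, 9}  B8 = {4, 8, 9}
Tree: B1–B2, B2–B3, B3–B4, B4–B5, B5–B6, B6–B7, B7–B8

Each bag holds 3 vertices, so the decomposition has width 2, which upper-bounds the treewidth. The edges 9–2–10–3–1–5–7–6–4–8–9 form a cycle, so G is not a tree and its treewidth is at least 2. Combining the bounds, tw(G) = 2.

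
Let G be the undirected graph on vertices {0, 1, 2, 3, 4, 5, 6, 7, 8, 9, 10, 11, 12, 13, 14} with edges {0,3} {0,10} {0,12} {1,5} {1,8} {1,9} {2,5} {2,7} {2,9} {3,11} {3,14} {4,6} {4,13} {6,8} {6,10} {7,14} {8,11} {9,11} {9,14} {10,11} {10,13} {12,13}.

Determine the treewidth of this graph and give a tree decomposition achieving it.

Treewidth 3.
One optimal decomposition is:
Bags: B1 = {4, 6, 12, 13}  B2 = {6, 10, 12, 13}  B3 = {0, 6, 10, 12}  B4 = {0, 6, 8, 10}  B5 = {0, 8, 10, 11}  B6 = {0, 3, 8, 11}  B7 = {1, 3, 8, 11}  B8 = {1, 3, 9, 11}  B9 = {1, 3, 9, 14}  B10 = {1, 5, 9, 14}  B11 = {2, 5, 9, 14}  B12 = {2, 5, 7, 14}
Tree: B1–B2, B2–B3, B3–B4, B4–B5, B5–B6, B6–B7, B7–B8, B8–B9, B9–B10, B10–B11, B11–B12

Each bag holds 4 vertices, so the decomposition has width 3, which upper-bounds the treewidth. For the lower bound: the 4 vertex sets {4,12,13}, {6}, {10}, {0,3,8,11} are disjoint, each induces a connected subgraph, and every pair is joined by at least one edge of G. Contracting each set to a single vertex therefore yields K_{4} as a minor, and since treewidth is minor-monotone, tw(G) ≥ tw(K_{4}) = 3. Hence tw(G) = 3 exactly.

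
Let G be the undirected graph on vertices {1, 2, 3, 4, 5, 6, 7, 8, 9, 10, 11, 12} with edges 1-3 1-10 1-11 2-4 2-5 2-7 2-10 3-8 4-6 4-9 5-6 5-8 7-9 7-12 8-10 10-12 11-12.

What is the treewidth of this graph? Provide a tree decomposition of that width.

Each bag holds 4 vertices, so the decomposition has width 3, which upper-bounds the treewidth. For the lower bound: the 4 vertex sets {4,6,9}, {5}, {2}, {7,8,10,12} are disjoint, each induces a connected subgraph, and every pair is joined by at least one edge of G. Contracting each set to a single vertex therefore yields K_{4} as a minor, and since treewidth is minor-monotone, tw(G) ≥ tw(K_{4}) = 3. Hence tw(G) = 3 exactly.

Treewidth 3.
One optimal decomposition is:
Bags: B1 = {4, 5, 6, 9}  B2 = {2, 4, 5, 9}  B3 = {2, 5, 7, 9}  B4 = {2, 5, 7, 8}  B5 = {2, 7, 8, 10}  B6 = {7, 8, 10, 12}  B7 = {3, 8, 10, 12}  B8 = {1, 3, 10, 12}  B9 = {1, 3, 11, 12}
Tree: B1–B2, B2–B3, B3–B4, B4–B5, B5–B6, B6–B7, B7–B8, B8–B9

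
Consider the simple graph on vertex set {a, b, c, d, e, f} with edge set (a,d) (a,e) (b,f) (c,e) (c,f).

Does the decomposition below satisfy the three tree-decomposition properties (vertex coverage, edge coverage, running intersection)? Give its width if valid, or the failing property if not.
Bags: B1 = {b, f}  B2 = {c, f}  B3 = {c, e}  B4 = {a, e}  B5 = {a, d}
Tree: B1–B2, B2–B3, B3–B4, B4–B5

Yes; width 1.

Checking the three conditions: (i) the bags cover all of {a, b, c, d, e, f}; (ii) for each edge, some bag contains both endpoints; (iii) the bags containing any fixed vertex form a subtree. All hold, so the decomposition is valid with width 2 − 1 = 1.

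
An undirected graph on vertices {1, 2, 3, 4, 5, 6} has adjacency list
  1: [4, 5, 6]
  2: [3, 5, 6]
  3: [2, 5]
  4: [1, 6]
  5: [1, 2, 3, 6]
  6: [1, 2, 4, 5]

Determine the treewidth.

A width-2 tree decomposition is:
Bags: B1 = {2, 5, 6}  B2 = {1, 5, 6}  B3 = {2, 3, 5}  B4 = {1, 4, 6}
Tree: B1–B2, B1–B3, B2–B4
The largest bag has 3 vertices, giving width 2; this decomposition certifies tw(G) ≤ 2. Conversely, {1, 4, 6} is a clique of size 3, and the vertices of any clique must share a bag in every tree decomposition; so some bag has ≥ 3 vertices and tw(G) ≥ 2. Therefore the treewidth is 2.

2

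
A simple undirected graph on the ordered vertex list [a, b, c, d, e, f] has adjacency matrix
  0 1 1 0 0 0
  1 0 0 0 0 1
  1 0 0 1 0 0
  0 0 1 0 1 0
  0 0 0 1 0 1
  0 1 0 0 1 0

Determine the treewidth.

A width-2 tree decomposition is:
Bags: B1 = {b, e, f}  B2 = {b, d, e}  B3 = {b, c, d}  B4 = {a, b, c}
Tree: B1–B2, B2–B3, B3–B4
Each bag holds 3 vertices, so the decomposition has width 2, which upper-bounds the treewidth. The edges b–f–e–d–c–a–b form a cycle, so G is not a tree and its treewidth is at least 2. Therefore the treewidth is 2.

2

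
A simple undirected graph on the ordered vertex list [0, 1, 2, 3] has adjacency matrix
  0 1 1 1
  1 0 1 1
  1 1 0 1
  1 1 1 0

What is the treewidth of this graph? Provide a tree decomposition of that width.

Treewidth 3.
One such decomposition:
Bags: B1 = {0, 1, 2, 3}
Tree: (single bag)

With just one bag of size 4, the width is 4 − 1 = 3, so tw(G) ≤ 3. Conversely, {0, 1, 2, 3} is a clique of size 4, and the vertices of any clique must share a bag in every tree decomposition; so some bag has ≥ 4 vertices and tw(G) ≥ 3. Combining the bounds, tw(G) = 3.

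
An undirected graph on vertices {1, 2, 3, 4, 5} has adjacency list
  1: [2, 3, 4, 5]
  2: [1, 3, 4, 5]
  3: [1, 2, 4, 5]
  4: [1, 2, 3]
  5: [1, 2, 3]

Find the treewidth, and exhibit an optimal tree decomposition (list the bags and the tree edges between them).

Treewidth 3.
One optimal decomposition is:
Bags: B1 = {1, 2, 3, 4}  B2 = {1, 2, 3, 5}
Tree: B1–B2

The largest bag has 4 vertices, giving width 3; this decomposition certifies tw(G) ≤ 3. Conversely, {1, 2, 3, 4} is a clique of size 4, and the vertices of any clique must share a bag in every tree decomposition; so some bag has ≥ 4 vertices and tw(G) ≥ 3. Hence tw(G) = 3 exactly.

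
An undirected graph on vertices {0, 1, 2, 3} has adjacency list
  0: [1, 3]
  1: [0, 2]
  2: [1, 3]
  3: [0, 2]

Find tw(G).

2

A width-2 tree decomposition is:
Bags: B1 = {0, 2, 3}  B2 = {0, 1, 2}
Tree: B1–B2
Every bag has size at most 3, so the width is 3 − 1 = 2 and tw(G) ≤ 2. For the lower bound, G contains the cycle 2–3–0–1–2, so G is not a forest; only forests have treewidth ≤ 1, hence tw(G) ≥ 2. The upper and lower bounds meet at 2, so that is the treewidth.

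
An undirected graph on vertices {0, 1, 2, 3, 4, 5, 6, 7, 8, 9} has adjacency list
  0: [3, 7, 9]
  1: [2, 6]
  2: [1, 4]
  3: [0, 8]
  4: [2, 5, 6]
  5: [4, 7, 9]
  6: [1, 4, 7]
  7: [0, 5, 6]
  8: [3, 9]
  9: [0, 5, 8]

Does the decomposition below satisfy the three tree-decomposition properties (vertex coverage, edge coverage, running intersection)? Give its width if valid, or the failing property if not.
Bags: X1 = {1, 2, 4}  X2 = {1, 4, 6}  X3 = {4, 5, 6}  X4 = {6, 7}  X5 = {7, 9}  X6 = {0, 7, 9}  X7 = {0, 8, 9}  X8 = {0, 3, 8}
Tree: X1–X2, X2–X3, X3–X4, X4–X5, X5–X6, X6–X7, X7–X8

No — edge (5,7) lies in no bag.

A tree decomposition must satisfy three properties: every vertex lies in some bag; for every edge, both endpoints lie together in some bag; and for every vertex, the bags containing it form a connected subtree. Here edge (5,7) lies in no bag, so the decomposition is invalid.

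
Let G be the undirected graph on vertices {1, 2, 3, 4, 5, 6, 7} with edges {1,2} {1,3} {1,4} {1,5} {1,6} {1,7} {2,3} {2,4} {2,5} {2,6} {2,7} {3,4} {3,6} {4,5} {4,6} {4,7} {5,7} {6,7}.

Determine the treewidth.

4

A width-4 tree decomposition is:
Bags: B1 = {1, 2, 4, 5, 7}  B2 = {1, 2, 4, 6, 7}  B3 = {1, 2, 3, 4, 6}
Tree: B1–B2, B2–B3
The largest bag has 5 vertices, giving width 4; this decomposition certifies tw(G) ≤ 4. Conversely, {1, 2, 4, 5, 7} is a clique of size 5, and the vertices of any clique must share a bag in every tree decomposition; so some bag has ≥ 5 vertices and tw(G) ≥ 4. Combining the bounds, tw(G) = 4.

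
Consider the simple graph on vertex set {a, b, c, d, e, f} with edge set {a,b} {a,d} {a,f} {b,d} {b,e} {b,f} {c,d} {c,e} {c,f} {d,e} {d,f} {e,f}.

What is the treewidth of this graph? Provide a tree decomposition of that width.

Treewidth 3.
Bags: B1 = {c, d, e, f}  B2 = {b, d, e, f}  B3 = {a, b, d, f}
Tree: B1–B2, B2–B3

Each bag holds 4 vertices, so the decomposition has width 3, which upper-bounds the treewidth. For the lower bound, the 4 vertices {c, d, e, f} are pairwise adjacent, and any tree decomposition puts a clique entirely inside one bag — forcing width ≥ 3. Hence tw(G) = 3 exactly.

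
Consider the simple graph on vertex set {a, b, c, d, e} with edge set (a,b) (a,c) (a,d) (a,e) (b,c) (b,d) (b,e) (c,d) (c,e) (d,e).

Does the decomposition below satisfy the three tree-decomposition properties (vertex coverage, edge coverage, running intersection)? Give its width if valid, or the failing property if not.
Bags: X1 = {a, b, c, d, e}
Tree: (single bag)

Every vertex of G appears in some bag (union = {a, b, c, d, e}); every edge is covered by a bag; and for each vertex v the set of bags containing v is connected in the bag tree. The decomposition is therefore valid. The largest bag has 5 vertices, so the width is 4.

Yes; width 4.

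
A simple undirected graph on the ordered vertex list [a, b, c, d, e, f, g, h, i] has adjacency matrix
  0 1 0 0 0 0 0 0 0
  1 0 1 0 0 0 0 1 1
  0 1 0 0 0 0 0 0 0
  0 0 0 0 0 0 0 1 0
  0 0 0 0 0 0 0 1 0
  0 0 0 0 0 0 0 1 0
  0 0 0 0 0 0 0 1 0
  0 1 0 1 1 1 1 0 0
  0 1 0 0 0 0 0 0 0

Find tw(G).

1

A width-1 tree decomposition is:
Bags: B1 = {f, h}  B2 = {d, h}  B3 = {e, h}  B4 = {g, h}  B5 = {b, h}  B6 = {a, b}  B7 = {b, i}  B8 = {b, c}
Tree: B1–B2, B1–B3, B1–B4, B4–B5, B5–B6, B5–B7, B5–B8
Each bag holds 2 vertices, so the decomposition has width 1, which upper-bounds the treewidth. Any graph with an edge has treewidth ≥ 1, and G has the edge h–f. Hence tw(G) = 1 exactly.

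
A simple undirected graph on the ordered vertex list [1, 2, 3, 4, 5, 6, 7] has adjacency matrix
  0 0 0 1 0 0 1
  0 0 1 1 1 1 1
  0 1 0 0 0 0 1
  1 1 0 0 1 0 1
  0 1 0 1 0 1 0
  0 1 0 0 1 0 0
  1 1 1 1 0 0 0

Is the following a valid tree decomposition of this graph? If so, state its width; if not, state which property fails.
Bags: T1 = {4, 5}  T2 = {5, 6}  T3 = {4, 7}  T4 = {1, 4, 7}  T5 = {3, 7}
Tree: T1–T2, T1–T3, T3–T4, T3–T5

No — vertex 2 appears in no bag.

A tree decomposition must satisfy three properties: every vertex lies in some bag; for every edge, both endpoints lie together in some bag; and for every vertex, the bags containing it form a connected subtree. Here vertex 2 appears in no bag, so the decomposition is invalid.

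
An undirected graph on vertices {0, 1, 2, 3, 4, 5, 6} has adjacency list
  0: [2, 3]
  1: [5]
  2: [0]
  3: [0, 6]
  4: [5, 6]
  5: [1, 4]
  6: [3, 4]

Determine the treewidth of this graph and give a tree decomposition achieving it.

Every bag has size at most 2, so the width is 2 − 1 = 1 and tw(G) ≤ 1. G has an edge, so its treewidth is at least 1. Combining the bounds, tw(G) = 1.

Treewidth 1.
One such decomposition:
Bags: B1 = {1, 5}  B2 = {4, 5}  B3 = {4, 6}  B4 = {3, 6}  B5 = {0, 3}  B6 = {0, 2}
Tree: B1–B2, B2–B3, B3–B4, B4–B5, B5–B6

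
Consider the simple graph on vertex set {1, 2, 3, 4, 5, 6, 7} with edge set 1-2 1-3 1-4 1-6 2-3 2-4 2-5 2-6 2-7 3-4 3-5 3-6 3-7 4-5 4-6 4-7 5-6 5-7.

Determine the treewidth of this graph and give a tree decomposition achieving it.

Each bag holds 5 vertices, so the decomposition has width 4, which upper-bounds the treewidth. Conversely, {1, 2, 3, 4, 6} is a clique of size 5, and the vertices of any clique must share a bag in every tree decomposition; so some bag has ≥ 5 vertices and tw(G) ≥ 4. Therefore the treewidth is 4.

Treewidth 4.
One optimal decomposition is:
Bags: B1 = {2, 3, 4, 5, 7}  B2 = {2, 3, 4, 5, 6}  B3 = {1, 2, 3, 4, 6}
Tree: B1–B2, B2–B3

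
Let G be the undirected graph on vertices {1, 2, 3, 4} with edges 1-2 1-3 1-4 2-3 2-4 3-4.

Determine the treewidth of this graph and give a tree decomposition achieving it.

Treewidth 3.
Bags: B1 = {1, 2, 3, 4}
Tree: (single bag)

A single bag containing all 4 vertices is trivially a valid decomposition of width 3. Conversely, {1, 2, 3, 4} is a clique of size 4, and the vertices of any clique must share a bag in every tree decomposition; so some bag has ≥ 4 vertices and tw(G) ≥ 3. The upper and lower bounds meet at 3, so that is the treewidth.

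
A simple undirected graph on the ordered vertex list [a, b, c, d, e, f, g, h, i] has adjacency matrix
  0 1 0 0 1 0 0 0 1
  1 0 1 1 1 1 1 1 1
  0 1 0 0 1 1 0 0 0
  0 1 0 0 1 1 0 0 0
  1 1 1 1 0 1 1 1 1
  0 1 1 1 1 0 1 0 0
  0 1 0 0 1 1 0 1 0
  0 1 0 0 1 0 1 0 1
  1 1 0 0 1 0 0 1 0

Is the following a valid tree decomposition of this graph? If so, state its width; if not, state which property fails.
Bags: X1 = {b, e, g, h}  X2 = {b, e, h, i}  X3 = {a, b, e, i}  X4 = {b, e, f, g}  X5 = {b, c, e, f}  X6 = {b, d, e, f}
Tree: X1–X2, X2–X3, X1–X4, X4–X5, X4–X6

Yes; width 3.

Every vertex of G appears in some bag (union = {a, b, c, d, e, f, g, h, i}); every edge is covered by a bag; and for each vertex v the set of bags containing v is connected in the bag tree. The decomposition is therefore valid. The largest bag has 4 vertices, so the width is 3.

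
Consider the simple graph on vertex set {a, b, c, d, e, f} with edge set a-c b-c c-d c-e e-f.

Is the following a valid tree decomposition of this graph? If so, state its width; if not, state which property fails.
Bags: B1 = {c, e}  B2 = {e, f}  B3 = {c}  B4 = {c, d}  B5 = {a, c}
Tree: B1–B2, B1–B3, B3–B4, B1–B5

No — vertex b appears in no bag.

A tree decomposition must satisfy three properties: every vertex lies in some bag; for every edge, both endpoints lie together in some bag; and for every vertex, the bags containing it form a connected subtree. Here vertex b appears in no bag, so the decomposition is invalid.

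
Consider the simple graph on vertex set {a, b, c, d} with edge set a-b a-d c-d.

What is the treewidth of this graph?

1

A width-1 tree decomposition is:
Bags: B1 = {c, d}  B2 = {a, d}  B3 = {a, b}
Tree: B1–B2, B2–B3
Each bag holds 2 vertices, so the decomposition has width 1, which upper-bounds the treewidth. Since G has at least one edge (e.g. c–d), it is not an edgeless graph, so tw(G) ≥ 1. Hence tw(G) = 1 exactly.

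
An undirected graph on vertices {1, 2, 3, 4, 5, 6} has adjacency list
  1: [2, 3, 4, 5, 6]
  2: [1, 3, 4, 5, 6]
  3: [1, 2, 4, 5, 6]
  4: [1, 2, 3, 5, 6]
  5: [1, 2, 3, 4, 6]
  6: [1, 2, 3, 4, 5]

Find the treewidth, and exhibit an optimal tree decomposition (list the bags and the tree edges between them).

A single bag containing all 6 vertices is trivially a valid decomposition of width 5. Conversely, {1, 2, 3, 4, 5, 6} is a clique of size 6, and the vertices of any clique must share a bag in every tree decomposition; so some bag has ≥ 6 vertices and tw(G) ≥ 5. Hence tw(G) = 5 exactly.

Treewidth 5.
One optimal decomposition is:
Bags: B1 = {1, 2, 3, 4, 5, 6}
Tree: (single bag)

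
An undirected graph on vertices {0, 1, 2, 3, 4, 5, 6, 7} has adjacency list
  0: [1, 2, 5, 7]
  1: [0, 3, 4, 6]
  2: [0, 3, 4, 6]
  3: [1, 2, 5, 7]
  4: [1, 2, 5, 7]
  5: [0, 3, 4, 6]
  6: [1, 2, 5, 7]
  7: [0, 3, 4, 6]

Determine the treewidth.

4

A width-4 tree decomposition is:
Bags: B1 = {1, 2, 5, 6, 7}  B2 = {1, 2, 4, 5, 7}  B3 = {1, 2, 3, 5, 7}  B4 = {0, 1, 2, 5, 7}
Tree: B1–B2, B2–B3, B3–B4
The largest bag has 5 vertices, giving width 4; this decomposition certifies tw(G) ≤ 4. For the lower bound: the 5 vertex sets {6,7}, {1,4}, {2,3}, {5}, {0} are disjoint, each induces a connected subgraph, and every pair is joined by at least one edge of G. Contracting each set to a single vertex therefore yields K_{5} as a minor, and since treewidth is minor-monotone, tw(G) ≥ tw(K_{5}) = 4. Combining the bounds, tw(G) = 4.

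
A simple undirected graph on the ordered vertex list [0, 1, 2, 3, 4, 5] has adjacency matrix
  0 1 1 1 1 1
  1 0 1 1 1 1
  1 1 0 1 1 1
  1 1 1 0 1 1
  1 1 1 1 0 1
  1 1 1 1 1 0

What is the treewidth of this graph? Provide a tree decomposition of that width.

With just one bag of size 6, the width is 6 − 1 = 5, so tw(G) ≤ 5. For the lower bound, the 6 vertices {0, 1, 2, 3, 4, 5} are pairwise adjacent, and any tree decomposition puts a clique entirely inside one bag — forcing width ≥ 5. Therefore the treewidth is 5.

Treewidth 5.
One such decomposition:
Bags: B1 = {0, 1, 2, 3, 4, 5}
Tree: (single bag)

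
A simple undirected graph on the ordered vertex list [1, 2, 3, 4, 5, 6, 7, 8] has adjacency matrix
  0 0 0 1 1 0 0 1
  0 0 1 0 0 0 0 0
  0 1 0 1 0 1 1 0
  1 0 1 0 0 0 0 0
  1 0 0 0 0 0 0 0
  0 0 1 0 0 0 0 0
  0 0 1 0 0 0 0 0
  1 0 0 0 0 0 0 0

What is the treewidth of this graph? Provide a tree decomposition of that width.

Treewidth 1.
One optimal decomposition is:
Bags: B1 = {3, 4}  B2 = {3, 6}  B3 = {3, 7}  B4 = {1, 4}  B5 = {2, 3}  B6 = {1, 8}  B7 = {1, 5}
Tree: B1–B2, B2–B3, B1–B4, B1–B5, B4–B6, B6–B7

The largest bag has 2 vertices, giving width 1; this decomposition certifies tw(G) ≤ 1. G has an edge, so its treewidth is at least 1. The upper and lower bounds meet at 1, so that is the treewidth.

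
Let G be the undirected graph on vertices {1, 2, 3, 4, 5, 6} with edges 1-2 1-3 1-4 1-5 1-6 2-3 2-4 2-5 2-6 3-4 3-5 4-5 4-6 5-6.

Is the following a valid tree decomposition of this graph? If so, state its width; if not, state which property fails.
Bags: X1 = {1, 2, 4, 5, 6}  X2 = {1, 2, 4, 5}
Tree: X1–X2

A tree decomposition must satisfy three properties: every vertex lies in some bag; for every edge, both endpoints lie together in some bag; and for every vertex, the bags containing it form a connected subtree. Here vertex 3 appears in no bag, so the decomposition is invalid.

No — vertex 3 appears in no bag.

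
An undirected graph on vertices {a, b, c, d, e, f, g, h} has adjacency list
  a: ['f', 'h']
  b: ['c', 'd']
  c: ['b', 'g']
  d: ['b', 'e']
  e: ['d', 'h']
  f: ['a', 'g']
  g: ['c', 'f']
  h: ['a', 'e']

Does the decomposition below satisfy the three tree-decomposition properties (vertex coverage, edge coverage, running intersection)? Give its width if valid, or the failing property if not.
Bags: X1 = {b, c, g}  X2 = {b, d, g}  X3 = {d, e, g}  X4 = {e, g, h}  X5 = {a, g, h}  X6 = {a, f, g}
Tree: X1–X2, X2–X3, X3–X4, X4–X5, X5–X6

Yes; width 2.

Vertex coverage: the bags together contain {a, b, c, d, e, f, g, h}, the full vertex set. Edge coverage: each edge of G has both endpoints in at least one bag. Running intersection: for every vertex, the bags containing it form a connected subtree. All three properties hold, so this is a valid tree decomposition of width max|bag| − 1 = 2, and hence tw(G) ≤ 2.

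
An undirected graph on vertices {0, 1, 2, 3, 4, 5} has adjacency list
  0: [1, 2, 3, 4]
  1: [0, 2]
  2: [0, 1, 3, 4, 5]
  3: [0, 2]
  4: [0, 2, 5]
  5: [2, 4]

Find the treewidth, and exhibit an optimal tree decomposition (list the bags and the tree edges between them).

Every bag has size at most 3, so the width is 3 − 1 = 2 and tw(G) ≤ 2. On the other hand G contains the 3-clique {0, 1, 2}. A clique must lie in a single bag of any decomposition, so no decomposition can have width below 2. Hence tw(G) = 2 exactly.

Treewidth 2.
One optimal decomposition is:
Bags: B1 = {0, 2, 4}  B2 = {0, 2, 3}  B3 = {0, 1, 2}  B4 = {2, 4, 5}
Tree: B1–B2, B2–B3, B1–B4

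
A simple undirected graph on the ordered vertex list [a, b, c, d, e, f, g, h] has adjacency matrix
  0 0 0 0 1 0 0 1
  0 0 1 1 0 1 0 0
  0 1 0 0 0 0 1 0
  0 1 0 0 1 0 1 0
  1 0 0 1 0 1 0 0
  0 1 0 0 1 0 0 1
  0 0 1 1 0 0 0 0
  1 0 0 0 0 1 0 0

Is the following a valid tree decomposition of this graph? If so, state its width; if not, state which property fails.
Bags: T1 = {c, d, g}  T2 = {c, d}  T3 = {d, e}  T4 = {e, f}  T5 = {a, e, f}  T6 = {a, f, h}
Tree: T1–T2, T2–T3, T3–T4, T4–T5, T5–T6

No — vertex b appears in no bag.

A tree decomposition must satisfy three properties: every vertex lies in some bag; for every edge, both endpoints lie together in some bag; and for every vertex, the bags containing it form a connected subtree. Here vertex b appears in no bag, so the decomposition is invalid.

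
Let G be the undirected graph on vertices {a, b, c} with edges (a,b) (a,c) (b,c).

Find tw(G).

A width-2 tree decomposition is:
Bags: B1 = {a, b, c}
Tree: (single bag)
With just one bag of size 3, the width is 3 − 1 = 2, so tw(G) ≤ 2. For the lower bound, the 3 vertices {a, b, c} are pairwise adjacent, and any tree decomposition puts a clique entirely inside one bag — forcing width ≥ 2. Hence tw(G) = 2 exactly.

2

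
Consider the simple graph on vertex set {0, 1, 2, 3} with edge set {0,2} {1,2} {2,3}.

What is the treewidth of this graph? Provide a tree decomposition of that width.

The largest bag has 2 vertices, giving width 1; this decomposition certifies tw(G) ≤ 1. Any graph with an edge has treewidth ≥ 1, and G has the edge 2–1. The upper and lower bounds meet at 1, so that is the treewidth.

Treewidth 1.
Bags: B1 = {1, 2}  B2 = {0, 2}  B3 = {2, 3}
Tree: B1–B2, B1–B3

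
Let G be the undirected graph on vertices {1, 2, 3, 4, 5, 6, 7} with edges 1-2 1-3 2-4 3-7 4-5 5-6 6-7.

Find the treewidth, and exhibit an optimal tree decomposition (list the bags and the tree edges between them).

Each bag holds 3 vertices, so the decomposition has width 2, which upper-bounds the treewidth. For the lower bound, G contains the cycle 4–2–1–3–7–6–5–4, so G is not a forest; only forests have treewidth ≤ 1, hence tw(G) ≥ 2. Combining the bounds, tw(G) = 2.

Treewidth 2.
One optimal decomposition is:
Bags: B1 = {1, 2, 4}  B2 = {1, 3, 4}  B3 = {3, 4, 7}  B4 = {4, 6, 7}  B5 = {4, 5, 6}
Tree: B1–B2, B2–B3, B3–B4, B4–B5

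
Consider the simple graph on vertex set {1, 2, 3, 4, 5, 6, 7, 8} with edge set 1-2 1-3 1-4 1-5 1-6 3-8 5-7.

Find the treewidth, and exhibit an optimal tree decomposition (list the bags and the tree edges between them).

Treewidth 1.
One optimal decomposition is:
Bags: B1 = {1, 5}  B2 = {1, 2}  B3 = {5, 7}  B4 = {1, 3}  B5 = {1, 6}  B6 = {1, 4}  B7 = {3, 8}
Tree: B1–B2, B1–B3, B1–B4, B2–B5, B1–B6, B4–B7

Each bag holds 2 vertices, so the decomposition has width 1, which upper-bounds the treewidth. Since G has at least one edge (e.g. 1–5), it is not an edgeless graph, so tw(G) ≥ 1. Therefore the treewidth is 1.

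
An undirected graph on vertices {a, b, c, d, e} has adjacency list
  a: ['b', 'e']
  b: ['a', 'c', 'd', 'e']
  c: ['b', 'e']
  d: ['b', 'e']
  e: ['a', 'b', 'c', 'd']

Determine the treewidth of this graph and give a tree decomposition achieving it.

Treewidth 2.
One optimal decomposition is:
Bags: B1 = {b, c, e}  B2 = {a, b, e}  B3 = {b, d, e}
Tree: B1–B2, B1–B3

Every bag has size at most 3, so the width is 3 − 1 = 2 and tw(G) ≤ 2. On the other hand G contains the 3-clique {b, d, e}. A clique must lie in a single bag of any decomposition, so no decomposition can have width below 2. Therefore the treewidth is 2.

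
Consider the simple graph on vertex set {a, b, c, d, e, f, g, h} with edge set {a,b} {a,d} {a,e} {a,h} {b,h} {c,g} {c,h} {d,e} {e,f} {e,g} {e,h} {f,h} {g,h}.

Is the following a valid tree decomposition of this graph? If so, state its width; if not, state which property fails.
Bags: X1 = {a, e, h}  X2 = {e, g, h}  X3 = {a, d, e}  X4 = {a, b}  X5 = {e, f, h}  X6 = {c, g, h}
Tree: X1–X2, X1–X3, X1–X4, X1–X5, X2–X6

No — edge (h,b) lies in no bag.

A tree decomposition must satisfy three properties: every vertex lies in some bag; for every edge, both endpoints lie together in some bag; and for every vertex, the bags containing it form a connected subtree. Here edge (h,b) lies in no bag, so the decomposition is invalid.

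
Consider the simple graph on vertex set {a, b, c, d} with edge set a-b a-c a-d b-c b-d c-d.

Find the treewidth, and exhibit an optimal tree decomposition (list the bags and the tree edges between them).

A single bag containing all 4 vertices is trivially a valid decomposition of width 3. Conversely, {a, b, c, d} is a clique of size 4, and the vertices of any clique must share a bag in every tree decomposition; so some bag has ≥ 4 vertices and tw(G) ≥ 3. Hence tw(G) = 3 exactly.

Treewidth 3.
Bags: B1 = {a, b, c, d}
Tree: (single bag)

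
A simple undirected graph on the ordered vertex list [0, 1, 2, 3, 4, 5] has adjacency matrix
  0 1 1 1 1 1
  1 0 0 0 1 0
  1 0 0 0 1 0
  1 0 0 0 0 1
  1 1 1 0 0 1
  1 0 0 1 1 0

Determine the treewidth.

2

A width-2 tree decomposition is:
Bags: B1 = {0, 3, 5}  B2 = {0, 4, 5}  B3 = {0, 1, 4}  B4 = {0, 2, 4}
Tree: B1–B2, B2–B3, B2–B4
The largest bag has 3 vertices, giving width 2; this decomposition certifies tw(G) ≤ 2. Conversely, {0, 3, 5} is a clique of size 3, and the vertices of any clique must share a bag in every tree decomposition; so some bag has ≥ 3 vertices and tw(G) ≥ 2. Combining the bounds, tw(G) = 2.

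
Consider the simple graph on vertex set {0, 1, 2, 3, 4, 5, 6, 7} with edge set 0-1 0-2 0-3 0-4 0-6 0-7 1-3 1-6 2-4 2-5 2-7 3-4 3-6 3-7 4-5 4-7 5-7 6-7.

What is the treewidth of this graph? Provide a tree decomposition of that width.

Treewidth 3.
One such decomposition:
Bags: B1 = {0, 3, 4, 7}  B2 = {0, 3, 6, 7}  B3 = {0, 1, 3, 6}  B4 = {0, 2, 4, 7}  B5 = {2, 4, 5, 7}
Tree: B1–B2, B2–B3, B1–B4, B4–B5

Every bag has size at most 4, so the width is 4 − 1 = 3 and tw(G) ≤ 3. Conversely, {0, 2, 4, 7} is a clique of size 4, and the vertices of any clique must share a bag in every tree decomposition; so some bag has ≥ 4 vertices and tw(G) ≥ 3. Therefore the treewidth is 3.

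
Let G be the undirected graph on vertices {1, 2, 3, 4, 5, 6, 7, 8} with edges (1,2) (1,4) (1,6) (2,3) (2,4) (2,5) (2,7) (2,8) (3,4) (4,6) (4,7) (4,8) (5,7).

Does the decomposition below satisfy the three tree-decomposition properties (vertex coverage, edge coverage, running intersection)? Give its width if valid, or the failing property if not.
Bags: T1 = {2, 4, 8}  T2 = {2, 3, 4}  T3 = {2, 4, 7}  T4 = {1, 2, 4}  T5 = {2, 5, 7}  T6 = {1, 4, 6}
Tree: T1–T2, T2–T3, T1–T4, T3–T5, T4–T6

Every vertex of G appears in some bag (union = {1, 2, 3, 4, 5, 6, 7, 8}); every edge is covered by a bag; and for each vertex v the set of bags containing v is connected in the bag tree. The decomposition is therefore valid. The largest bag has 3 vertices, so the width is 2.

Yes; width 2.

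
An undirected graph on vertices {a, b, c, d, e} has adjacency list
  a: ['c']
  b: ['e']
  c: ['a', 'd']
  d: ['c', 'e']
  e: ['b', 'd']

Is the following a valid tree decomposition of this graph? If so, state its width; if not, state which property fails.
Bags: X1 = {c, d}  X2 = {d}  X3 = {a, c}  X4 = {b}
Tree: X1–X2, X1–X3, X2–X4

A tree decomposition must satisfy three properties: every vertex lies in some bag; for every edge, both endpoints lie together in some bag; and for every vertex, the bags containing it form a connected subtree. Here vertex e appears in no bag, so the decomposition is invalid.

No — vertex e appears in no bag.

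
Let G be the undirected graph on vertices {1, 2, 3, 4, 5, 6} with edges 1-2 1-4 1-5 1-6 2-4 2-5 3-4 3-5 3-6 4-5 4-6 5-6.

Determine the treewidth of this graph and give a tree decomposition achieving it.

Treewidth 3.
One optimal decomposition is:
Bags: B1 = {1, 4, 5, 6}  B2 = {3, 4, 5, 6}  B3 = {1, 2, 4, 5}
Tree: B1–B2, B1–B3

The largest bag has 4 vertices, giving width 3; this decomposition certifies tw(G) ≤ 3. For the lower bound, the 4 vertices {1, 2, 4, 5} are pairwise adjacent, and any tree decomposition puts a clique entirely inside one bag — forcing width ≥ 3. Hence tw(G) = 3 exactly.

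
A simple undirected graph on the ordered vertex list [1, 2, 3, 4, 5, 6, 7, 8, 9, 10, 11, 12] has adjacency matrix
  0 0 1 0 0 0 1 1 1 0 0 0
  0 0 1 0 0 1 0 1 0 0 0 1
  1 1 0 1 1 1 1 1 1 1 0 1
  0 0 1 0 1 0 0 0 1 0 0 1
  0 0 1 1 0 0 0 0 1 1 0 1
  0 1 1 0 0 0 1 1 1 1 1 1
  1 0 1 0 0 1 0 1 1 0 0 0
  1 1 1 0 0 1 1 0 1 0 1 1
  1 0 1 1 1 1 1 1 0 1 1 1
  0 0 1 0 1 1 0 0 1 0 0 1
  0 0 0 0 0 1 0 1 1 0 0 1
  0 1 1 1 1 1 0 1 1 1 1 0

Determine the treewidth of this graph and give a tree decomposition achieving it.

Treewidth 4.
One such decomposition:
Bags: B1 = {3, 6, 8, 9, 12}  B2 = {6, 8, 9, 11, 12}  B3 = {2, 3, 6, 8, 12}  B4 = {3, 6, 7, 8, 9}  B5 = {3, 6, 9, 10, 12}  B6 = {3, 5, 9, 10, 12}  B7 = {3, 4, 5, 9, 12}  B8 = {1, 3, 7, 8, 9}
Tree: B1–B2, B1–B3, B1–B4, B1–B5, B5–B6, B6–B7, B4–B8

Every bag has size at most 5, so the width is 5 − 1 = 4 and tw(G) ≤ 4. On the other hand G contains the 5-clique {6, 8, 9, 11, 12}. A clique must lie in a single bag of any decomposition, so no decomposition can have width below 4. Hence tw(G) = 4 exactly.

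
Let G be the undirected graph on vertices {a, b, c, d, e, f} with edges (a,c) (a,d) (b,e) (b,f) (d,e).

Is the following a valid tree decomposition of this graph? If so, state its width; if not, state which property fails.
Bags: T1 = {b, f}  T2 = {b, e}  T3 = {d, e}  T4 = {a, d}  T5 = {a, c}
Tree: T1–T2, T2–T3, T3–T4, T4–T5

Yes; width 1.

Vertex coverage: the bags together contain {a, b, c, d, e, f}, the full vertex set. Edge coverage: each edge of G has both endpoints in at least one bag. Running intersection: for every vertex, the bags containing it form a connected subtree. All three properties hold, so this is a valid tree decomposition of width max|bag| − 1 = 1, and hence tw(G) ≤ 1.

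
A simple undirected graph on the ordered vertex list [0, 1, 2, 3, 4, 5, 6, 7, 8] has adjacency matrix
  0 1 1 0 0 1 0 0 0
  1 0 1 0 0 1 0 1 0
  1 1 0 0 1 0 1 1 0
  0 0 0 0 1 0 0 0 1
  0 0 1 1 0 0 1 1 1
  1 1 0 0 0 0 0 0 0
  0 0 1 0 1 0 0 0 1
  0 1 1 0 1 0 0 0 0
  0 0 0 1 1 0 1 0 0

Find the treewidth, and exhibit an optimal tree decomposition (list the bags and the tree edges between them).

Treewidth 2.
One such decomposition:
Bags: B1 = {4, 6, 8}  B2 = {2, 4, 6}  B3 = {2, 4, 7}  B4 = {3, 4, 8}  B5 = {1, 2, 7}  B6 = {0, 1, 2}  B7 = {0, 1, 5}
Tree: B1–B2, B2–B3, B1–B4, B3–B5, B5–B6, B6–B7

Each bag holds 3 vertices, so the decomposition has width 2, which upper-bounds the treewidth. On the other hand G contains the 3-clique {3, 4, 8}. A clique must lie in a single bag of any decomposition, so no decomposition can have width below 2. Therefore the treewidth is 2.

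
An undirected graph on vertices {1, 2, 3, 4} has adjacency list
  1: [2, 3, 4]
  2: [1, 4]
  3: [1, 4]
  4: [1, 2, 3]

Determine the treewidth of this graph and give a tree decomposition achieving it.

Treewidth 2.
One such decomposition:
Bags: B1 = {1, 3, 4}  B2 = {1, 2, 4}
Tree: B1–B2

Every bag has size at most 3, so the width is 3 − 1 = 2 and tw(G) ≤ 2. On the other hand G contains the 3-clique {1, 2, 4}. A clique must lie in a single bag of any decomposition, so no decomposition can have width below 2. The upper and lower bounds meet at 2, so that is the treewidth.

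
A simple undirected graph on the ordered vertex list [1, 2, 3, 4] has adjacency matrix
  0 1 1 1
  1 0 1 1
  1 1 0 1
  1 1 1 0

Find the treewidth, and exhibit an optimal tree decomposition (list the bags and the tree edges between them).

Treewidth 3.
Bags: B1 = {1, 2, 3, 4}
Tree: (single bag)

With just one bag of size 4, the width is 4 − 1 = 3, so tw(G) ≤ 3. For the lower bound, the 4 vertices {1, 2, 3, 4} are pairwise adjacent, and any tree decomposition puts a clique entirely inside one bag — forcing width ≥ 3. Combining the bounds, tw(G) = 3.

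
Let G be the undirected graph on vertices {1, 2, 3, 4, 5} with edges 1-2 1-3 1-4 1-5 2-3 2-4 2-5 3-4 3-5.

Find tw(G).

3

A width-3 tree decomposition is:
Bags: B1 = {1, 2, 3, 5}  B2 = {1, 2, 3, 4}
Tree: B1–B2
Every bag has size at most 4, so the width is 4 − 1 = 3 and tw(G) ≤ 3. On the other hand G contains the 4-clique {1, 2, 3, 4}. A clique must lie in a single bag of any decomposition, so no decomposition can have width below 3. Therefore the treewidth is 3.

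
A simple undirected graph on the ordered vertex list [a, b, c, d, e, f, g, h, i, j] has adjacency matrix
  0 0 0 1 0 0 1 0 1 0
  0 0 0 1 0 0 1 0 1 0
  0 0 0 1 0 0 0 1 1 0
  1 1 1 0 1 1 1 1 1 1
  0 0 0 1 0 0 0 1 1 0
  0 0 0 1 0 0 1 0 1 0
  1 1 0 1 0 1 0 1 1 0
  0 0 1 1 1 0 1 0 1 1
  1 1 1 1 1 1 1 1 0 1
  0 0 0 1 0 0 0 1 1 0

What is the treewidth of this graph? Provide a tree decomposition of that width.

Treewidth 3.
Bags: B1 = {d, f, g, i}  B2 = {a, d, g, i}  B3 = {d, g, h, i}  B4 = {d, h, i, j}  B5 = {c, d, h, i}  B6 = {d, e, h, i}  B7 = {b, d, g, i}
Tree: B1–B2, B2–B3, B3–B4, B4–B5, B4–B6, B2–B7

The largest bag has 4 vertices, giving width 3; this decomposition certifies tw(G) ≤ 3. On the other hand G contains the 4-clique {d, g, h, i}. A clique must lie in a single bag of any decomposition, so no decomposition can have width below 3. Combining the bounds, tw(G) = 3.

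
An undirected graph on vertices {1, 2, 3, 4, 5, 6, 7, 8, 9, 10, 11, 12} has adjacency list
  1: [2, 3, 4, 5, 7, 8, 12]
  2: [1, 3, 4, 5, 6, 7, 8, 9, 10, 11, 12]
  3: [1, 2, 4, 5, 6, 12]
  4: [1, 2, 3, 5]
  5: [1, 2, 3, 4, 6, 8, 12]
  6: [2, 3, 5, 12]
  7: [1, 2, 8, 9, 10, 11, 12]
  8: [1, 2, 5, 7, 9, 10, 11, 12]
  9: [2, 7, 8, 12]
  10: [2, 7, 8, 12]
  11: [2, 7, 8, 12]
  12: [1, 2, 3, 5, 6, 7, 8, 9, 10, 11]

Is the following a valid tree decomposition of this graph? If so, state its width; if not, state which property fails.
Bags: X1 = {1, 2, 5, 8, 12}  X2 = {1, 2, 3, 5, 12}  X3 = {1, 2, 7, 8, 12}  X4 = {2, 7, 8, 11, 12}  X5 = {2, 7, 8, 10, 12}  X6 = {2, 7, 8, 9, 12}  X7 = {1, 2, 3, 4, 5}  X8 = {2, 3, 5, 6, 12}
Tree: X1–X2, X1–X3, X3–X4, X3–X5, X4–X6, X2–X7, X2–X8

Yes; width 4.

Every vertex of G appears in some bag (union = {1, 2, 3, 4, 5, 6, 7, 8, 9, 10, 11, 12}); every edge is covered by a bag; and for each vertex v the set of bags containing v is connected in the bag tree. The decomposition is therefore valid. The largest bag has 5 vertices, so the width is 4.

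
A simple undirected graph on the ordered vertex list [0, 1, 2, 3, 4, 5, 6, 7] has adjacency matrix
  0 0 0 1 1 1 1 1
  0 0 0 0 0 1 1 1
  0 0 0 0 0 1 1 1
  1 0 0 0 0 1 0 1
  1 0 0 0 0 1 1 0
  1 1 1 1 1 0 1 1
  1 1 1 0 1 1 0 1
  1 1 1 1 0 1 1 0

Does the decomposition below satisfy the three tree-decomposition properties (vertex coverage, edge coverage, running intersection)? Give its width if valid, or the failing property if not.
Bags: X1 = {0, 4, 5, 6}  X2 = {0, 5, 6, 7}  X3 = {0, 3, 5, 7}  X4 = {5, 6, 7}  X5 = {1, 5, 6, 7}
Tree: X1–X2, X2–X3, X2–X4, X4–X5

A tree decomposition must satisfy three properties: every vertex lies in some bag; for every edge, both endpoints lie together in some bag; and for every vertex, the bags containing it form a connected subtree. Here vertex 2 appears in no bag, so the decomposition is invalid.

No — vertex 2 appears in no bag.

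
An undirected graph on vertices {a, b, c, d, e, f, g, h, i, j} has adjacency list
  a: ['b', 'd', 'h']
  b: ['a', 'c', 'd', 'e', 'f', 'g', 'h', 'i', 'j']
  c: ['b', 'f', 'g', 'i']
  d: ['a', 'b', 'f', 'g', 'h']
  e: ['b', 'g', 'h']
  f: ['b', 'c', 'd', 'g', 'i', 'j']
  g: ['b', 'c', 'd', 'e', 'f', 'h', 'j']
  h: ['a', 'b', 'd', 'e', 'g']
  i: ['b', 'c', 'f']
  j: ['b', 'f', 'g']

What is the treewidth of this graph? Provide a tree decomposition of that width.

Each bag holds 4 vertices, so the decomposition has width 3, which upper-bounds the treewidth. For the lower bound, the 4 vertices {b, e, g, h} are pairwise adjacent, and any tree decomposition puts a clique entirely inside one bag — forcing width ≥ 3. Combining the bounds, tw(G) = 3.

Treewidth 3.
Bags: B1 = {b, e, g, h}  B2 = {b, d, g, h}  B3 = {b, d, f, g}  B4 = {b, f, g, j}  B5 = {a, b, d, h}  B6 = {b, c, f, g}  B7 = {b, c, f, i}
Tree: B1–B2, B2–B3, B3–B4, B2–B5, B4–B6, B6–B7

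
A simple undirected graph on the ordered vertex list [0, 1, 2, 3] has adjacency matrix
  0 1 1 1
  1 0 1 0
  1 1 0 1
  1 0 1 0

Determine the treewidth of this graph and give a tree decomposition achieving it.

Treewidth 2.
One such decomposition:
Bags: B1 = {0, 2, 3}  B2 = {0, 1, 2}
Tree: B1–B2

Each bag holds 3 vertices, so the decomposition has width 2, which upper-bounds the treewidth. For the lower bound, the 3 vertices {0, 1, 2} are pairwise adjacent, and any tree decomposition puts a clique entirely inside one bag — forcing width ≥ 2. Combining the bounds, tw(G) = 2.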